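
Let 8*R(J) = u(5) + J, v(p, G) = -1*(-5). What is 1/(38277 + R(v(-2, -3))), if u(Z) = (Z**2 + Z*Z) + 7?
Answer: 4/153139 ≈ 2.6120e-5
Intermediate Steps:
u(Z) = 7 + 2*Z**2 (u(Z) = (Z**2 + Z**2) + 7 = 2*Z**2 + 7 = 7 + 2*Z**2)
v(p, G) = 5
R(J) = 57/8 + J/8 (R(J) = ((7 + 2*5**2) + J)/8 = ((7 + 2*25) + J)/8 = ((7 + 50) + J)/8 = (57 + J)/8 = 57/8 + J/8)
1/(38277 + R(v(-2, -3))) = 1/(38277 + (57/8 + (1/8)*5)) = 1/(38277 + (57/8 + 5/8)) = 1/(38277 + 31/4) = 1/(153139/4) = 4/153139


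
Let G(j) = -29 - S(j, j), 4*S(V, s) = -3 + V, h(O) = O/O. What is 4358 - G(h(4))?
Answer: 8773/2 ≈ 4386.5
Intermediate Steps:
h(O) = 1
S(V, s) = -¾ + V/4 (S(V, s) = (-3 + V)/4 = -¾ + V/4)
G(j) = -113/4 - j/4 (G(j) = -29 - (-¾ + j/4) = -29 + (¾ - j/4) = -113/4 - j/4)
4358 - G(h(4)) = 4358 - (-113/4 - ¼*1) = 4358 - (-113/4 - ¼) = 4358 - 1*(-57/2) = 4358 + 57/2 = 8773/2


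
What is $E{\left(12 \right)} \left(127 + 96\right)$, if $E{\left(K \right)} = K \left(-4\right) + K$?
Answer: $-8028$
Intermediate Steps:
$E{\left(K \right)} = - 3 K$ ($E{\left(K \right)} = - 4 K + K = - 3 K$)
$E{\left(12 \right)} \left(127 + 96\right) = \left(-3\right) 12 \left(127 + 96\right) = \left(-36\right) 223 = -8028$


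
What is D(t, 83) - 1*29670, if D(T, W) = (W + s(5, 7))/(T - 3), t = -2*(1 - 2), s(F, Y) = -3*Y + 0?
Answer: -29732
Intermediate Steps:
s(F, Y) = -3*Y
t = 2 (t = -2*(-1) = 2)
D(T, W) = (-21 + W)/(-3 + T) (D(T, W) = (W - 3*7)/(T - 3) = (W - 21)/(-3 + T) = (-21 + W)/(-3 + T))
D(t, 83) - 1*29670 = (-21 + 83)/(-3 + 2) - 1*29670 = 62/(-1) - 29670 = -1*62 - 29670 = -62 - 29670 = -29732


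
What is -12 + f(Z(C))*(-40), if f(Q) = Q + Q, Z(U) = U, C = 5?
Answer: -412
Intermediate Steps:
f(Q) = 2*Q
-12 + f(Z(C))*(-40) = -12 + (2*5)*(-40) = -12 + 10*(-40) = -12 - 400 = -412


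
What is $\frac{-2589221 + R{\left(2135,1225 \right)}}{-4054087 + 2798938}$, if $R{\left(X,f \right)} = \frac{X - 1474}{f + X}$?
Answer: $\frac{8699781899}{4217300640} \approx 2.0629$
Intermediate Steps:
$R{\left(X,f \right)} = \frac{-1474 + X}{X + f}$
$\frac{-2589221 + R{\left(2135,1225 \right)}}{-4054087 + 2798938} = \frac{-2589221 + \frac{-1474 + 2135}{2135 + 1225}}{-4054087 + 2798938} = \frac{-2589221 + \frac{1}{3360} \cdot 661}{-1255149} = \left(-2589221 + \frac{1}{3360} \cdot 661\right) \left(- \frac{1}{1255149}\right) = \left(-2589221 + \frac{661}{3360}\right) \left(- \frac{1}{1255149}\right) = \left(- \frac{8699781899}{3360}\right) \left(- \frac{1}{1255149}\right) = \frac{8699781899}{4217300640}$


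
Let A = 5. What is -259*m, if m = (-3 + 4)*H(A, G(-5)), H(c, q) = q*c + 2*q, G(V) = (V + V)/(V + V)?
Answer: -1813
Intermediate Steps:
G(V) = 1 (G(V) = (2*V)/((2*V)) = (2*V)*(1/(2*V)) = 1)
H(c, q) = 2*q + c*q (H(c, q) = c*q + 2*q = 2*q + c*q)
m = 7 (m = (-3 + 4)*(1*(2 + 5)) = 1*(1*7) = 1*7 = 7)
-259*m = -259*7 = -1813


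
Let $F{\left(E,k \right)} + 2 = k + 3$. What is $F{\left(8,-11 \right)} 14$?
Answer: $-140$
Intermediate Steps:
$F{\left(E,k \right)} = 1 + k$ ($F{\left(E,k \right)} = -2 + \left(k + 3\right) = -2 + \left(3 + k\right) = 1 + k$)
$F{\left(8,-11 \right)} 14 = \left(1 - 11\right) 14 = \left(-10\right) 14 = -140$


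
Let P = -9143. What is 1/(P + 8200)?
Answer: -1/943 ≈ -0.0010604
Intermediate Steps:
1/(P + 8200) = 1/(-9143 + 8200) = 1/(-943) = -1/943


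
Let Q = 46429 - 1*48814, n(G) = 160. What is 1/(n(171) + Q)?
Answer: -1/2225 ≈ -0.00044944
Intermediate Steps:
Q = -2385 (Q = 46429 - 48814 = -2385)
1/(n(171) + Q) = 1/(160 - 2385) = 1/(-2225) = -1/2225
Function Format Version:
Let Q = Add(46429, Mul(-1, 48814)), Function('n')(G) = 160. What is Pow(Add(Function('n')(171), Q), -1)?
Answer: Rational(-1, 2225) ≈ -0.00044944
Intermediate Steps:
Q = -2385 (Q = Add(46429, -48814) = -2385)
Pow(Add(Function('n')(171), Q), -1) = Pow(Add(160, -2385), -1) = Pow(-2225, -1) = Rational(-1, 2225)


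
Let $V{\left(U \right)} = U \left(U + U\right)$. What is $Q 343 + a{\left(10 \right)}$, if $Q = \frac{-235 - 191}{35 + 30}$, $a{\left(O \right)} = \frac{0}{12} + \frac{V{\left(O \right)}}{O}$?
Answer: $- \frac{144818}{65} \approx -2228.0$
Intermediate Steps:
$V{\left(U \right)} = 2 U^{2}$ ($V{\left(U \right)} = U 2 U = 2 U^{2}$)
$a{\left(O \right)} = 2 O$ ($a{\left(O \right)} = \frac{0}{12} + \frac{2 O^{2}}{O} = 0 \cdot \frac{1}{12} + 2 O = 0 + 2 O = 2 O$)
$Q = - \frac{426}{65} \approx -6.5538$
$Q 343 + a{\left(10 \right)} = \left(- \frac{426}{65}\right) 343 + 2 \cdot 10 = - \frac{146118}{65} + 20 = - \frac{144818}{65}$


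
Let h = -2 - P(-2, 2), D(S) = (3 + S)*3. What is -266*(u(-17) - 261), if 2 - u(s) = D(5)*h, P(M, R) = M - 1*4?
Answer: 94430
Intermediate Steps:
D(S) = 9 + 3*S
P(M, R) = -4 + M (P(M, R) = M - 4 = -4 + M)
h = 4 (h = -2 - (-4 - 2) = -2 - 1*(-6) = -2 + 6 = 4)
u(s) = -94 (u(s) = 2 - (9 + 3*5)*4 = 2 - (9 + 15)*4 = 2 - 24*4 = 2 - 1*96 = 2 - 96 = -94)
-266*(u(-17) - 261) = -266*(-94 - 261) = -266*(-355) = 94430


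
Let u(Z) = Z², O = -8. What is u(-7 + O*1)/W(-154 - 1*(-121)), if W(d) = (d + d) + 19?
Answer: -225/47 ≈ -4.7872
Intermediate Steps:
W(d) = 19 + 2*d (W(d) = 2*d + 19 = 19 + 2*d)
u(-7 + O*1)/W(-154 - 1*(-121)) = (-7 - 8*1)²/(19 + 2*(-154 - 1*(-121))) = (-7 - 8)²/(19 + 2*(-154 + 121)) = (-15)²/(19 + 2*(-33)) = 225/(19 - 66) = 225/(-47) = 225*(-1/47) = -225/47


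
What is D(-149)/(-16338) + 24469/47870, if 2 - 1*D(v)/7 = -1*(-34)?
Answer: 29321243/55864290 ≈ 0.52487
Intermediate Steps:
D(v) = -224 (D(v) = 14 - (-7)*(-34) = 14 - 7*34 = 14 - 238 = -224)
D(-149)/(-16338) + 24469/47870 = -224/(-16338) + 24469/47870 = -224*(-1/16338) + 24469*(1/47870) = 16/1167 + 24469/47870 = 29321243/55864290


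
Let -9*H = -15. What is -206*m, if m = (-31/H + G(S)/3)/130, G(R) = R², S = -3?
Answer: 618/25 ≈ 24.720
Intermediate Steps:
H = 5/3 (H = -⅑*(-15) = 5/3 ≈ 1.6667)
m = -3/25 (m = (-31/5/3 + (-3)²/3)/130 = (-31*⅗ + 9*(⅓))*(1/130) = (-93/5 + 3)*(1/130) = -78/5*1/130 = -3/25 ≈ -0.12000)
-206*m = -206*(-3/25) = 618/25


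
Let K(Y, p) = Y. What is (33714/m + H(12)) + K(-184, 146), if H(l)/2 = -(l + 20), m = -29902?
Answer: -3724705/14951 ≈ -249.13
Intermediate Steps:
H(l) = -40 - 2*l (H(l) = 2*(-(l + 20)) = 2*(-(20 + l)) = 2*(-20 - l) = -40 - 2*l)
(33714/m + H(12)) + K(-184, 146) = (33714/(-29902) + (-40 - 2*12)) - 184 = (33714*(-1/29902) + (-40 - 24)) - 184 = (-16857/14951 - 64) - 184 = -973721/14951 - 184 = -3724705/14951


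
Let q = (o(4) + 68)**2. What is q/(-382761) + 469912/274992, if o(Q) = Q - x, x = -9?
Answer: 2473052285/1461891846 ≈ 1.6917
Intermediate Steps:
o(Q) = 9 + Q (o(Q) = Q - 1*(-9) = Q + 9 = 9 + Q)
q = 6561 (q = ((9 + 4) + 68)**2 = (13 + 68)**2 = 81**2 = 6561)
q/(-382761) + 469912/274992 = 6561/(-382761) + 469912/274992 = 6561*(-1/382761) + 469912*(1/274992) = -729/42529 + 58739/34374 = 2473052285/1461891846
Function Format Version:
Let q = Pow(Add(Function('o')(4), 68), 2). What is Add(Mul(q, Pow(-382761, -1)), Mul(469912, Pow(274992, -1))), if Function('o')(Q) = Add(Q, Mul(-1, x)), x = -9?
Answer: Rational(2473052285, 1461891846) ≈ 1.6917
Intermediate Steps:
Function('o')(Q) = Add(9, Q) (Function('o')(Q) = Add(Q, Mul(-1, -9)) = Add(Q, 9) = Add(9, Q))
q = 6561 (q = Pow(Add(Add(9, 4), 68), 2) = Pow(Add(13, 68), 2) = Pow(81, 2) = 6561)
Add(Mul(q, Pow(-382761, -1)), Mul(469912, Pow(274992, -1))) = Add(Mul(6561, Pow(-382761, -1)), Mul(469912, Pow(274992, -1))) = Add(Mul(6561, Rational(-1, 382761)), Mul(469912, Rational(1, 274992))) = Add(Rational(-729, 42529), Rational(58739, 34374)) = Rational(2473052285, 1461891846)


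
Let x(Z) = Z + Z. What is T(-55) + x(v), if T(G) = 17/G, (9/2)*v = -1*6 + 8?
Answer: 287/495 ≈ 0.57980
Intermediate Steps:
v = 4/9 (v = 2*(-1*6 + 8)/9 = 2*(-6 + 8)/9 = (2/9)*2 = 4/9 ≈ 0.44444)
x(Z) = 2*Z
T(-55) + x(v) = 17/(-55) + 2*(4/9) = 17*(-1/55) + 8/9 = -17/55 + 8/9 = 287/495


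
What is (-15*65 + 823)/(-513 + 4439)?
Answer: -76/1963 ≈ -0.038716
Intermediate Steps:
(-15*65 + 823)/(-513 + 4439) = (-975 + 823)/3926 = -152*1/3926 = -76/1963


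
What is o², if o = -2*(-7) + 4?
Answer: 324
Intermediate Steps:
o = 18 (o = 14 + 4 = 18)
o² = 18² = 324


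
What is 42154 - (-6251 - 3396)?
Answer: 51801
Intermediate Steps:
42154 - (-6251 - 3396) = 42154 - 1*(-9647) = 42154 + 9647 = 51801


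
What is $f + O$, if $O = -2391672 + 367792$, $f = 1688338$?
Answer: $-335542$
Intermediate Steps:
$O = -2023880$
$f + O = 1688338 - 2023880 = -335542$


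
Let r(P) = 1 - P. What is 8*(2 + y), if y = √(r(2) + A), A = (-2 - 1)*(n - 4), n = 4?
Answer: 16 + 8*I ≈ 16.0 + 8.0*I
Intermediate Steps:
A = 0 (A = (-2 - 1)*(4 - 4) = -3*0 = 0)
y = I (y = √((1 - 1*2) + 0) = √((1 - 2) + 0) = √(-1 + 0) = √(-1) = I ≈ 1.0*I)
8*(2 + y) = 8*(2 + I) = 16 + 8*I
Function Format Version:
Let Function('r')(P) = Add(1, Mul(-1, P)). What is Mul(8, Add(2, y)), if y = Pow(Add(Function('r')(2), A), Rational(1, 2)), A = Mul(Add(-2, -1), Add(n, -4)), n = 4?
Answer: Add(16, Mul(8, I)) ≈ Add(16.000, Mul(8.0000, I))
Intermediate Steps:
A = 0 (A = Mul(Add(-2, -1), Add(4, -4)) = Mul(-3, 0) = 0)
y = I (y = Pow(Add(Add(1, Mul(-1, 2)), 0), Rational(1, 2)) = Pow(Add(Add(1, -2), 0), Rational(1, 2)) = Pow(Add(-1, 0), Rational(1, 2)) = Pow(-1, Rational(1, 2)) = I ≈ Mul(1.0000, I))
Mul(8, Add(2, y)) = Mul(8, Add(2, I)) = Add(16, Mul(8, I))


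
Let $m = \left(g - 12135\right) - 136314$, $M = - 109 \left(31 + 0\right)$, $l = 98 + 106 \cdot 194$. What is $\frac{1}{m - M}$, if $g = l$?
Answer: $- \frac{1}{124408} \approx -8.0381 \cdot 10^{-6}$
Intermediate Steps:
$l = 20662$ ($l = 98 + 20564 = 20662$)
$g = 20662$
$M = -3379$ ($M = \left(-109\right) 31 = -3379$)
$m = -127787$ ($m = \left(20662 - 12135\right) - 136314 = 8527 - 136314 = -127787$)
$\frac{1}{m - M} = \frac{1}{-127787 - -3379} = \frac{1}{-127787 + 3379} = \frac{1}{-124408} = - \frac{1}{124408}$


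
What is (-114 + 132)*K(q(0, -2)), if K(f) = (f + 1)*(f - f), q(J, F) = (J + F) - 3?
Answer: 0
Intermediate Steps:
q(J, F) = -3 + F + J (q(J, F) = (F + J) - 3 = -3 + F + J)
K(f) = 0 (K(f) = (1 + f)*0 = 0)
(-114 + 132)*K(q(0, -2)) = (-114 + 132)*0 = 18*0 = 0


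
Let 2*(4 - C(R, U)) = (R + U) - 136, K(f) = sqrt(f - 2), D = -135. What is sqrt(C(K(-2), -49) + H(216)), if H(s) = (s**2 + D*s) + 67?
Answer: sqrt(70638 - 4*I)/2 ≈ 132.89 - 0.0037625*I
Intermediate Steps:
H(s) = 67 + s**2 - 135*s (H(s) = (s**2 - 135*s) + 67 = 67 + s**2 - 135*s)
K(f) = sqrt(-2 + f)
C(R, U) = 72 - R/2 - U/2 (C(R, U) = 4 - ((R + U) - 136)/2 = 4 - (-136 + R + U)/2 = 4 + (68 - R/2 - U/2) = 72 - R/2 - U/2)
sqrt(C(K(-2), -49) + H(216)) = sqrt((72 - sqrt(-2 - 2)/2 - 1/2*(-49)) + (67 + 216**2 - 135*216)) = sqrt((72 - I + 49/2) + (67 + 46656 - 29160)) = sqrt((72 - I + 49/2) + 17563) = sqrt((193/2 - I) + 17563) = sqrt(35319/2 - I)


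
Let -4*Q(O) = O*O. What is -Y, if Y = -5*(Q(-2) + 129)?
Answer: 640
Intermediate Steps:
Q(O) = -O²/4 (Q(O) = -O*O/4 = -O²/4)
Y = -640 (Y = -5*(-¼*(-2)² + 129) = -5*(-¼*4 + 129) = -5*(-1 + 129) = -5*128 = -640)
-Y = -1*(-640) = 640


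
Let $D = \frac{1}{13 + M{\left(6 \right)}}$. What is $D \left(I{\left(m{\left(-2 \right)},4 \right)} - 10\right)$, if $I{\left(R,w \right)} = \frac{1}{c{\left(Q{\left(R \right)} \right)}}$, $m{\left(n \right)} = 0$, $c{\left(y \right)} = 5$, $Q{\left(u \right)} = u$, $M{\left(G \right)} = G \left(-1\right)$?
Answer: $- \frac{7}{5} \approx -1.4$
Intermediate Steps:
$M{\left(G \right)} = - G$
$I{\left(R,w \right)} = \frac{1}{5}$
$D = \frac{1}{7}$ ($D = \frac{1}{13 - 6} = \frac{1}{7} \approx 0.14286$)
$D \left(I{\left(m{\left(-2 \right)},4 \right)} - 10\right) = \frac{\frac{1}{5} - 10}{7} = \frac{1}{7} \left(- \frac{49}{5}\right) = - \frac{7}{5}$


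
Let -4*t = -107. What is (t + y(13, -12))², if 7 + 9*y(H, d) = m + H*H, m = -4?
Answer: 2544025/1296 ≈ 1963.0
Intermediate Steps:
t = 107/4 (t = -¼*(-107) = 107/4 ≈ 26.750)
y(H, d) = -11/9 + H²/9 (y(H, d) = -7/9 + (-4 + H*H)/9 = -7/9 + (-4 + H²)/9 = -7/9 + (-4/9 + H²/9) = -11/9 + H²/9)
(t + y(13, -12))² = (107/4 + (-11/9 + (⅑)*13²))² = (107/4 + (-11/9 + (⅑)*169))² = (107/4 + (-11/9 + 169/9))² = (107/4 + 158/9)² = (1595/36)² = 2544025/1296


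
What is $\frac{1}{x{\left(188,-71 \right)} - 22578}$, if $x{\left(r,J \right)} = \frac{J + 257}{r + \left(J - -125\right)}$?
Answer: $- \frac{121}{2731845} \approx -4.4292 \cdot 10^{-5}$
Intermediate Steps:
$x{\left(r,J \right)} = \frac{257 + J}{125 + J + r}$ ($x{\left(r,J \right)} = \frac{257 + J}{r + \left(J + 125\right)} = \frac{257 + J}{r + \left(125 + J\right)} = \frac{257 + J}{125 + J + r}$)
$\frac{1}{x{\left(188,-71 \right)} - 22578} = \frac{1}{\frac{257 - 71}{125 - 71 + 188} - 22578} = \frac{1}{\frac{1}{242} \cdot 186 - 22578} = \frac{1}{\frac{93}{121} - 22578} = \frac{1}{- \frac{2731845}{121}} = - \frac{121}{2731845}$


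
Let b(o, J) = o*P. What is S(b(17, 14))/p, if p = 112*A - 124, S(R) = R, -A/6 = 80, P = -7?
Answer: 119/53884 ≈ 0.0022084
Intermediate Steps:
b(o, J) = -7*o (b(o, J) = o*(-7) = -7*o)
A = -480 (A = -6*80 = -480)
p = -53884 (p = 112*(-480) - 124 = -53760 - 124 = -53884)
S(b(17, 14))/p = -7*17/(-53884) = -119*(-1/53884) = 119/53884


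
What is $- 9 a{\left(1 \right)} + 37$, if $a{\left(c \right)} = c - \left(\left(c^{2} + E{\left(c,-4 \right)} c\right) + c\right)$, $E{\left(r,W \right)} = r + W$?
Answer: $19$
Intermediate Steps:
$E{\left(r,W \right)} = W + r$
$a{\left(c \right)} = - c^{2} - c \left(-4 + c\right)$ ($a{\left(c \right)} = c - \left(\left(c^{2} + \left(-4 + c\right) c\right) + c\right) = c - \left(\left(c^{2} + c \left(-4 + c\right)\right) + c\right) = c - \left(c + c^{2} + c \left(-4 + c\right)\right) = - c^{2} - c \left(-4 + c\right)$)
$- 9 a{\left(1 \right)} + 37 = - 9 \cdot 2 \cdot 1 \left(2 - 1\right) + 37 = - 9 \cdot 2 \cdot 1 \cdot 1 + 37 = \left(-9\right) 2 + 37 = -18 + 37 = 19$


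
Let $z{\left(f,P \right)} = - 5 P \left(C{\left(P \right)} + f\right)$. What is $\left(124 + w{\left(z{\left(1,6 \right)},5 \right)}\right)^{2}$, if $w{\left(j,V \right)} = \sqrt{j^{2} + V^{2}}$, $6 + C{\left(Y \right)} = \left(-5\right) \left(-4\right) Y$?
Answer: $11917901 + 1240 \sqrt{476101} \approx 1.2774 \cdot 10^{7}$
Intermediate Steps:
$C{\left(Y \right)} = -6 + 20 Y$ ($C{\left(Y \right)} = -6 + \left(-5\right) \left(-4\right) Y = -6 + 20 Y$)
$z{\left(f,P \right)} = - 5 P \left(-6 + f + 20 P\right)$ ($z{\left(f,P \right)} = - 5 P \left(\left(-6 + 20 P\right) + f\right) = - 5 P \left(-6 + f + 20 P\right)$)
$w{\left(j,V \right)} = \sqrt{V^{2} + j^{2}}$
$\left(124 + w{\left(z{\left(1,6 \right)},5 \right)}\right)^{2} = \left(124 + \sqrt{5^{2} + \left(5 \cdot 6 \left(6 - 1 - 120\right)\right)^{2}}\right)^{2} = \left(124 + \sqrt{25 + \left(5 \cdot 6 \left(6 - 1 - 120\right)\right)^{2}}\right)^{2} = \left(124 + \sqrt{25 + \left(5 \cdot 6 \left(-115\right)\right)^{2}}\right)^{2} = \left(124 + \sqrt{25 + \left(-3450\right)^{2}}\right)^{2} = \left(124 + \sqrt{25 + 11902500}\right)^{2} = \left(124 + \sqrt{11902525}\right)^{2} = \left(124 + 5 \sqrt{476101}\right)^{2}$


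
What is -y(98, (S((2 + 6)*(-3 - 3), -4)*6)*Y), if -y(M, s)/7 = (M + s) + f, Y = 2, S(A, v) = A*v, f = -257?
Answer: 15015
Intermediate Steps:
y(M, s) = 1799 - 7*M - 7*s (y(M, s) = -7*((M + s) - 257) = -7*(-257 + M + s) = 1799 - 7*M - 7*s)
-y(98, (S((2 + 6)*(-3 - 3), -4)*6)*Y) = -(1799 - 7*98 - 7*(((2 + 6)*(-3 - 3))*(-4))*6*2) = -(1799 - 686 - 7*((8*(-6))*(-4))*6*2) = -(1799 - 686 - 7*-48*(-4)*6*2) = -(1799 - 686 - 7*192*6*2) = -(1799 - 686 - 8064*2) = -(1799 - 686 - 7*2304) = -(1799 - 686 - 16128) = -1*(-15015) = 15015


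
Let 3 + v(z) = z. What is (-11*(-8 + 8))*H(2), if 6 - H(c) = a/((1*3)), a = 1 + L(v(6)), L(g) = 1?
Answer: 0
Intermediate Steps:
v(z) = -3 + z
a = 2 (a = 1 + 1 = 2)
H(c) = 16/3 (H(c) = 6 - 2/(1*3) = 6 - 2/3 = 6 - 1*⅔ = 6 - ⅔ = 16/3)
(-11*(-8 + 8))*H(2) = -11*(-8 + 8)*(16/3) = -11*0*(16/3) = 0*(16/3) = 0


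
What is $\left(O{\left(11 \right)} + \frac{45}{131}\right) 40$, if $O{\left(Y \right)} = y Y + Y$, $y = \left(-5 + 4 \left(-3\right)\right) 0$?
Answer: $\frac{59440}{131} \approx 453.74$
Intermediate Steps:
$y = 0$ ($y = \left(-5 - 12\right) 0 = \left(-17\right) 0 = 0$)
$O{\left(Y \right)} = Y$ ($O{\left(Y \right)} = 0 Y + Y = 0 + Y = Y$)
$\left(O{\left(11 \right)} + \frac{45}{131}\right) 40 = \left(11 + \frac{45}{131}\right) 40 = \frac{1486}{131} \cdot 40 = \frac{59440}{131}$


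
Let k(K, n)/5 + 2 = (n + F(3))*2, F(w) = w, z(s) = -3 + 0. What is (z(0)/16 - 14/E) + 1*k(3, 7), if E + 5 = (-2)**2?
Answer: 1661/16 ≈ 103.81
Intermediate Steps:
z(s) = -3
k(K, n) = 20 + 10*n (k(K, n) = -10 + 5*((n + 3)*2) = -10 + 5*((3 + n)*2) = -10 + 5*(6 + 2*n) = -10 + (30 + 10*n) = 20 + 10*n)
E = -1 (E = -5 + (-2)**2 = -5 + 4 = -1)
(z(0)/16 - 14/E) + 1*k(3, 7) = (-3/16 - 14/(-1)) + 1*(20 + 10*7) = (-3*1/16 - 14*(-1)) + 1*(20 + 70) = (-3/16 + 14) + 1*90 = 221/16 + 90 = 1661/16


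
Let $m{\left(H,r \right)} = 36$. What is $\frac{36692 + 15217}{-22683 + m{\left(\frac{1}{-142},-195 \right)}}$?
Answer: $- \frac{17303}{7549} \approx -2.2921$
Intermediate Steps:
$\frac{36692 + 15217}{-22683 + m{\left(\frac{1}{-142},-195 \right)}} = \frac{36692 + 15217}{-22683 + 36} = \frac{51909}{-22647} = 51909 \left(- \frac{1}{22647}\right) = - \frac{17303}{7549}$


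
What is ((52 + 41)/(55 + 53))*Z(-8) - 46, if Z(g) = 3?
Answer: -521/12 ≈ -43.417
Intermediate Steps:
((52 + 41)/(55 + 53))*Z(-8) - 46 = ((52 + 41)/(55 + 53))*3 - 46 = (93/108)*3 - 46 = (93*(1/108))*3 - 46 = (31/36)*3 - 46 = 31/12 - 46 = -521/12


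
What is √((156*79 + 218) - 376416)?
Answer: 7*I*√7426 ≈ 603.22*I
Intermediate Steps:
√((156*79 + 218) - 376416) = √((12324 + 218) - 376416) = √(12542 - 376416) = √(-363874) = 7*I*√7426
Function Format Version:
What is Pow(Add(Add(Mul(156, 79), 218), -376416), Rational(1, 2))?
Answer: Mul(7, I, Pow(7426, Rational(1, 2))) ≈ Mul(603.22, I)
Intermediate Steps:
Pow(Add(Add(Mul(156, 79), 218), -376416), Rational(1, 2)) = Pow(Add(Add(12324, 218), -376416), Rational(1, 2)) = Pow(Add(12542, -376416), Rational(1, 2)) = Pow(-363874, Rational(1, 2)) = Mul(7, I, Pow(7426, Rational(1, 2)))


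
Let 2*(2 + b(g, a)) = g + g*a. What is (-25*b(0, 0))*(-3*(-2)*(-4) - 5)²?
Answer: 42050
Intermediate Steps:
b(g, a) = -2 + g/2 + a*g/2 (b(g, a) = -2 + (g + g*a)/2 = -2 + (g + a*g)/2 = -2 + (g/2 + a*g/2) = -2 + g/2 + a*g/2)
(-25*b(0, 0))*(-3*(-2)*(-4) - 5)² = (-25*(-2 + (½)*0 + (½)*0*0))*(-3*(-2)*(-4) - 5)² = (-25*(-2 + 0 + 0))*(6*(-4) - 5)² = (-25*(-2))*(-24 - 5)² = 50*(-29)² = 50*841 = 42050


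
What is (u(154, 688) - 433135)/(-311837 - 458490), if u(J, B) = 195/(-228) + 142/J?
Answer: 2534705629/4507953604 ≈ 0.56227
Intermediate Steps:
u(J, B) = -65/76 + 142/J (u(J, B) = 195*(-1/228) + 142/J = -65/76 + 142/J)
(u(154, 688) - 433135)/(-311837 - 458490) = ((-65/76 + 142/154) - 433135)/(-311837 - 458490) = ((-65/76 + 142*(1/154)) - 433135)/(-770327) = ((-65/76 + 71/77) - 433135)*(-1/770327) = (391/5852 - 433135)*(-1/770327) = -2534705629/5852*(-1/770327) = 2534705629/4507953604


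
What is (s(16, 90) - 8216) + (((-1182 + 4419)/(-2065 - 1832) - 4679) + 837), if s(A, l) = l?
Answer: -15547511/1299 ≈ -11969.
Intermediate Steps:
(s(16, 90) - 8216) + (((-1182 + 4419)/(-2065 - 1832) - 4679) + 837) = (90 - 8216) + (((-1182 + 4419)/(-2065 - 1832) - 4679) + 837) = -8126 + ((3237/(-3897) - 4679) + 837) = -8126 + ((3237*(-1/3897) - 4679) + 837) = -8126 + ((-1079/1299 - 4679) + 837) = -8126 + (-6079100/1299 + 837) = -8126 - 4991837/1299 = -15547511/1299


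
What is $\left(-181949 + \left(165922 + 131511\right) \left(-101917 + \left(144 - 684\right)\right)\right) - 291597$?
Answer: $-30474566427$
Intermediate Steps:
$\left(-181949 + \left(165922 + 131511\right) \left(-101917 + \left(144 - 684\right)\right)\right) - 291597 = \left(-181949 + 297433 \left(-101917 + \left(144 - 684\right)\right)\right) - 291597 = \left(-181949 + 297433 \left(-101917 - 540\right)\right) - 291597 = \left(-181949 + 297433 \left(-102457\right)\right) - 291597 = \left(-181949 - 30474092881\right) - 291597 = -30474274830 - 291597 = -30474566427$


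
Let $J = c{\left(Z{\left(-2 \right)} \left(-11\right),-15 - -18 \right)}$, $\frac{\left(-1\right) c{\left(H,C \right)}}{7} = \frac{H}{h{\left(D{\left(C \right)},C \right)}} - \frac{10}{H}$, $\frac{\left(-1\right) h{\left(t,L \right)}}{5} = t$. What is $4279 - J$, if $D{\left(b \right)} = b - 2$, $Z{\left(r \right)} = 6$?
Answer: $\frac{721456}{165} \approx 4372.5$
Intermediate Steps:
$D{\left(b \right)} = -2 + b$ ($D{\left(b \right)} = b - 2 = -2 + b$)
$h{\left(t,L \right)} = - 5 t$
$c{\left(H,C \right)} = \frac{70}{H} - \frac{7 H}{10 - 5 C}$ ($c{\left(H,C \right)} = - 7 \left(\frac{H}{\left(-5\right) \left(-2 + C\right)} - \frac{10}{H}\right) = - 7 \left(\frac{H}{10 - 5 C} - \frac{10}{H}\right) = - 7 \left(- \frac{10}{H} + \frac{H}{10 - 5 C}\right) = \frac{70}{H} - \frac{7 H}{10 - 5 C}$)
$J = - \frac{15421}{165}$ ($J = \frac{7 \left(100 - \left(6 \left(-11\right)\right)^{2} - 50 \left(-15 - -18\right)\right)}{5 \cdot 6 \left(-11\right) \left(2 - \left(-15 - -18\right)\right)} = \frac{7 \left(100 - \left(-66\right)^{2} - 50 \left(-15 + 18\right)\right)}{5 \left(-66\right) \left(2 - \left(-15 + 18\right)\right)} = \frac{7}{5} \left(- \frac{1}{66}\right) \frac{1}{2 - 3} \left(100 - 4356 - 150\right) = \frac{7}{5} \left(- \frac{1}{66}\right) \frac{1}{-1} \left(-4406\right) = \frac{7}{5} \left(- \frac{1}{66}\right) \left(-1\right) \left(-4406\right) = - \frac{15421}{165} \approx -93.461$)
$4279 - J = 4279 - - \frac{15421}{165} = 4279 + \frac{15421}{165} = \frac{721456}{165}$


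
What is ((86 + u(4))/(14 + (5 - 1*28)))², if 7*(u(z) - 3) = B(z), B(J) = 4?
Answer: 43681/441 ≈ 99.050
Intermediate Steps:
u(z) = 25/7 (u(z) = 3 + (⅐)*4 = 3 + 4/7 = 25/7)
((86 + u(4))/(14 + (5 - 1*28)))² = ((86 + 25/7)/(14 + (5 - 1*28)))² = (627/(7*(14 + (5 - 28))))² = (627/(7*(14 - 23)))² = ((627/7)/(-9))² = ((627/7)*(-⅑))² = (-209/21)² = 43681/441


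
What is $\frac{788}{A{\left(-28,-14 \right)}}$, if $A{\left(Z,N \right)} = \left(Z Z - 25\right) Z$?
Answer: $- \frac{197}{5313} \approx -0.037079$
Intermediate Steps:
$A{\left(Z,N \right)} = Z \left(-25 + Z^{2}\right)$ ($A{\left(Z,N \right)} = \left(Z^{2} - 25\right) Z = \left(-25 + Z^{2}\right) Z = Z \left(-25 + Z^{2}\right)$)
$\frac{788}{A{\left(-28,-14 \right)}} = \frac{788}{\left(-28\right) \left(-25 + \left(-28\right)^{2}\right)} = \frac{788}{\left(-28\right) \left(-25 + 784\right)} = \frac{788}{\left(-28\right) 759} = \frac{788}{-21252} = 788 \left(- \frac{1}{21252}\right) = - \frac{197}{5313}$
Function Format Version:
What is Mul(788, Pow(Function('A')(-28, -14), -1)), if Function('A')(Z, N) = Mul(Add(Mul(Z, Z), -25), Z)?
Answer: Rational(-197, 5313) ≈ -0.037079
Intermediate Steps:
Function('A')(Z, N) = Mul(Z, Add(-25, Pow(Z, 2))) (Function('A')(Z, N) = Mul(Add(Pow(Z, 2), -25), Z) = Mul(Add(-25, Pow(Z, 2)), Z) = Mul(Z, Add(-25, Pow(Z, 2))))
Mul(788, Pow(Function('A')(-28, -14), -1)) = Mul(788, Pow(Mul(-28, Add(-25, Pow(-28, 2))), -1)) = Mul(788, Pow(Mul(-28, Add(-25, 784)), -1)) = Mul(788, Pow(Mul(-28, 759), -1)) = Mul(788, Pow(-21252, -1)) = Mul(788, Rational(-1, 21252)) = Rational(-197, 5313)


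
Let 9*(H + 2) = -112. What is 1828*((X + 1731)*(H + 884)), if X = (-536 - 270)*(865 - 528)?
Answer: -3861041213848/9 ≈ -4.2900e+11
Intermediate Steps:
H = -130/9 (H = -2 + (⅑)*(-112) = -2 - 112/9 = -130/9 ≈ -14.444)
X = -271622 (X = -806*337 = -271622)
1828*((X + 1731)*(H + 884)) = 1828*((-271622 + 1731)*(-130/9 + 884)) = 1828*(-269891*7826/9) = 1828*(-2112166966/9) = -3861041213848/9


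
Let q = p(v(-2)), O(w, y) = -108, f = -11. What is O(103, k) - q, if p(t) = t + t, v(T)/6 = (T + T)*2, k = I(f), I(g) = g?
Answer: -12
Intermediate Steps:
k = -11
v(T) = 24*T (v(T) = 6*((T + T)*2) = 6*((2*T)*2) = 6*(4*T) = 24*T)
p(t) = 2*t
q = -96 (q = 2*(24*(-2)) = 2*(-48) = -96)
O(103, k) - q = -108 - 1*(-96) = -108 + 96 = -12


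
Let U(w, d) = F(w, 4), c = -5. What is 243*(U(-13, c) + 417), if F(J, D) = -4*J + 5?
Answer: 115182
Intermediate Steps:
F(J, D) = 5 - 4*J
U(w, d) = 5 - 4*w
243*(U(-13, c) + 417) = 243*((5 - 4*(-13)) + 417) = 243*((5 + 52) + 417) = 243*(57 + 417) = 243*474 = 115182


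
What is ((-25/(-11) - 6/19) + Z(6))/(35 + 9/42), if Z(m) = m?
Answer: 23282/103037 ≈ 0.22596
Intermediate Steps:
((-25/(-11) - 6/19) + Z(6))/(35 + 9/42) = ((-25/(-11) - 6/19) + 6)/(35 + 9/42) = ((-25*(-1/11) - 6*1/19) + 6)/(35 + 9*(1/42)) = ((25/11 - 6/19) + 6)/(35 + 3/14) = (409/209 + 6)/(493/14) = (1663/209)*(14/493) = 23282/103037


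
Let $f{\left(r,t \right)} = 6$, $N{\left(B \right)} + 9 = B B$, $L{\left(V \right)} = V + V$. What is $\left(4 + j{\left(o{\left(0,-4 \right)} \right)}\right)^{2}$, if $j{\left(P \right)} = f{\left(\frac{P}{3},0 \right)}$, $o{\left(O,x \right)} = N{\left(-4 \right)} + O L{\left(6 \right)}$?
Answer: $100$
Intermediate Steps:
$L{\left(V \right)} = 2 V$
$N{\left(B \right)} = -9 + B^{2}$ ($N{\left(B \right)} = -9 + B B = -9 + B^{2}$)
$o{\left(O,x \right)} = 7 + 12 O$ ($o{\left(O,x \right)} = \left(-9 + \left(-4\right)^{2}\right) + O 2 \cdot 6 = \left(-9 + 16\right) + O 12 = 7 + 12 O$)
$j{\left(P \right)} = 6$
$\left(4 + j{\left(o{\left(0,-4 \right)} \right)}\right)^{2} = \left(4 + 6\right)^{2} = 10^{2} = 100$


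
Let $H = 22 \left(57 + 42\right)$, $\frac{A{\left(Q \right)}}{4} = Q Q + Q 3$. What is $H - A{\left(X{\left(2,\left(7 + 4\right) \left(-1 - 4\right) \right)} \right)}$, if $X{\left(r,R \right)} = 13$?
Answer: $1346$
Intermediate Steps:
$A{\left(Q \right)} = 4 Q^{2} + 12 Q$ ($A{\left(Q \right)} = 4 \left(Q Q + Q 3\right) = 4 \left(Q^{2} + 3 Q\right) = 4 Q^{2} + 12 Q$)
$H = 2178$ ($H = 22 \cdot 99 = 2178$)
$H - A{\left(X{\left(2,\left(7 + 4\right) \left(-1 - 4\right) \right)} \right)} = 2178 - 4 \cdot 13 \left(3 + 13\right) = 2178 - 4 \cdot 13 \cdot 16 = 2178 - 832 = 1346$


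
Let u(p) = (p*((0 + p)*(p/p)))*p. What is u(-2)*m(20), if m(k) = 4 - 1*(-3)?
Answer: -56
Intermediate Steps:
u(p) = p³ (u(p) = (p*(p*1))*p = (p*p)*p = p²*p = p³)
m(k) = 7 (m(k) = 4 + 3 = 7)
u(-2)*m(20) = (-2)³*7 = -8*7 = -56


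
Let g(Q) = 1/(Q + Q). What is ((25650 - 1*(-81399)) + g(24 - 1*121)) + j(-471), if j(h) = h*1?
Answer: 20676131/194 ≈ 1.0658e+5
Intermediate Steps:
g(Q) = 1/(2*Q)
j(h) = h
((25650 - 1*(-81399)) + g(24 - 1*121)) + j(-471) = ((25650 - 1*(-81399)) + 1/(2*(24 - 1*121))) - 471 = ((25650 + 81399) + 1/(2*(24 - 121))) - 471 = (107049 + (½)/(-97)) - 471 = (107049 + (½)*(-1/97)) - 471 = (107049 - 1/194) - 471 = 20767505/194 - 471 = 20676131/194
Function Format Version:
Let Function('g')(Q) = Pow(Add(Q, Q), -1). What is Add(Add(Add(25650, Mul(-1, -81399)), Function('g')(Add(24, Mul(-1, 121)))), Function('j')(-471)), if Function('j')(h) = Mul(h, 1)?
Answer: Rational(20676131, 194) ≈ 1.0658e+5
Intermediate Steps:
Function('g')(Q) = Mul(Rational(1, 2), Pow(Q, -1)) (Function('g')(Q) = Pow(Mul(2, Q), -1) = Mul(Rational(1, 2), Pow(Q, -1)))
Function('j')(h) = h
Add(Add(Add(25650, Mul(-1, -81399)), Function('g')(Add(24, Mul(-1, 121)))), Function('j')(-471)) = Add(Add(Add(25650, Mul(-1, -81399)), Mul(Rational(1, 2), Pow(Add(24, Mul(-1, 121)), -1))), -471) = Add(Add(Add(25650, 81399), Mul(Rational(1, 2), Pow(Add(24, -121), -1))), -471) = Add(Add(107049, Mul(Rational(1, 2), Pow(-97, -1))), -471) = Add(Add(107049, Mul(Rational(1, 2), Rational(-1, 97))), -471) = Add(Add(107049, Rational(-1, 194)), -471) = Add(Rational(20767505, 194), -471) = Rational(20676131, 194)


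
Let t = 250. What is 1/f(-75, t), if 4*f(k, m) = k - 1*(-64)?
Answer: -4/11 ≈ -0.36364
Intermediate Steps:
f(k, m) = 16 + k/4 (f(k, m) = (k - 1*(-64))/4 = (k + 64)/4 = (64 + k)/4 = 16 + k/4)
1/f(-75, t) = 1/(16 + (1/4)*(-75)) = 1/(16 - 75/4) = 1/(-11/4) = -4/11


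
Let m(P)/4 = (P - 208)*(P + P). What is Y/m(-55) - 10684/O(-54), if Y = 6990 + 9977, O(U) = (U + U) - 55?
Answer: 1239118101/18862360 ≈ 65.693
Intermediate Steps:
m(P) = 8*P*(-208 + P) (m(P) = 4*((P - 208)*(P + P)) = 4*((-208 + P)*(2*P)) = 4*(2*P*(-208 + P)) = 8*P*(-208 + P))
O(U) = -55 + 2*U (O(U) = 2*U - 55 = -55 + 2*U)
Y = 16967
Y/m(-55) - 10684/O(-54) = 16967/((8*(-55)*(-208 - 55))) - 10684/(-55 + 2*(-54)) = 16967/((8*(-55)*(-263))) - 10684/(-55 - 108) = 16967/115720 - 10684/(-163) = 16967*(1/115720) - 10684*(-1/163) = 16967/115720 + 10684/163 = 1239118101/18862360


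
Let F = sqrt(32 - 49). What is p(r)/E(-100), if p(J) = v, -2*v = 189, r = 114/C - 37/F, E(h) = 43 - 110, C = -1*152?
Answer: 189/134 ≈ 1.4104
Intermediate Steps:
C = -152
E(h) = -67
F = I*sqrt(17) (F = sqrt(-17) = I*sqrt(17) ≈ 4.1231*I)
r = -3/4 + 37*I*sqrt(17)/17 (r = 114/(-152) - 37*(-I*sqrt(17)/17) = 114*(-1/152) - (-37)*I*sqrt(17)/17 = -3/4 + 37*I*sqrt(17)/17 ≈ -0.75 + 8.9738*I)
v = -189/2 (v = -1/2*189 = -189/2 ≈ -94.500)
p(J) = -189/2
p(r)/E(-100) = -189/2/(-67) = -189/2*(-1/67) = 189/134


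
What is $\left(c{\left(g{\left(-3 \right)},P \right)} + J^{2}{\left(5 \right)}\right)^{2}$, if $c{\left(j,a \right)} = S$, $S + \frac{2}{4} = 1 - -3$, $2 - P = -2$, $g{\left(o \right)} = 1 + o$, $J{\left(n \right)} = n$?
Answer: $\frac{3249}{4} \approx 812.25$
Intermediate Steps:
$P = 4$ ($P = 2 - -2 = 2 + 2 = 4$)
$S = \frac{7}{2}$ ($S = - \frac{1}{2} + \left(1 - -3\right) = - \frac{1}{2} + \left(1 + 3\right) = - \frac{1}{2} + 4 = \frac{7}{2} \approx 3.5$)
$c{\left(j,a \right)} = \frac{7}{2}$
$\left(c{\left(g{\left(-3 \right)},P \right)} + J^{2}{\left(5 \right)}\right)^{2} = \left(\frac{7}{2} + 5^{2}\right)^{2} = \left(\frac{7}{2} + 25\right)^{2} = \left(\frac{57}{2}\right)^{2} = \frac{3249}{4}$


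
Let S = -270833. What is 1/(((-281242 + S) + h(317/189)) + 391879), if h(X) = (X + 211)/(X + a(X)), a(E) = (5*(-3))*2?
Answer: -5353/857569384 ≈ -6.2421e-6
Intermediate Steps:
a(E) = -30 (a(E) = -15*2 = -30)
h(X) = (211 + X)/(-30 + X) (h(X) = (X + 211)/(X - 30) = (211 + X)/(-30 + X))
1/(((-281242 + S) + h(317/189)) + 391879) = 1/(((-281242 - 270833) + (211 + 317/189)/(-30 + 317/189)) + 391879) = 1/((-552075 + (211 + 317*(1/189))/(-30 + 317*(1/189))) + 391879) = 1/((-552075 + (211 + 317/189)/(-30 + 317/189)) + 391879) = 1/((-552075 + (40196/189)/(-5353/189)) + 391879) = 1/((-552075 - 189/5353*40196/189) + 391879) = 1/((-552075 - 40196/5353) + 391879) = 1/(-2955297671/5353 + 391879) = 1/(-857569384/5353) = -5353/857569384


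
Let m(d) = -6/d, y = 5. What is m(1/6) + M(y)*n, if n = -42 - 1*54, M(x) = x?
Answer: -516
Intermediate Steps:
n = -96 (n = -42 - 54 = -96)
m(1/6) + M(y)*n = -6/(1/6) + 5*(-96) = -6/⅙ - 480 = -6*6 - 480 = -36 - 480 = -516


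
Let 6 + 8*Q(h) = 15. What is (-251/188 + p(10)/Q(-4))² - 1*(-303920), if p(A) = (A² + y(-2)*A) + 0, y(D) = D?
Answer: 884020026601/2862864 ≈ 3.0879e+5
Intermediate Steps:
Q(h) = 9/8 (Q(h) = -¾ + (⅛)*15 = -¾ + 15/8 = 9/8)
p(A) = A² - 2*A (p(A) = (A² - 2*A) + 0 = A² - 2*A)
(-251/188 + p(10)/Q(-4))² - 1*(-303920) = (-251/188 + (10*(-2 + 10))/(9/8))² - 1*(-303920) = (-251*1/188 + (10*8)*(8/9))² + 303920 = (-251/188 + 80*(8/9))² + 303920 = (-251/188 + 640/9)² + 303920 = (118061/1692)² + 303920 = 13938399721/2862864 + 303920 = 884020026601/2862864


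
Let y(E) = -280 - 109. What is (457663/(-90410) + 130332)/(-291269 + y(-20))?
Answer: -11782858457/26368799780 ≈ -0.44685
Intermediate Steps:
y(E) = -389
(457663/(-90410) + 130332)/(-291269 + y(-20)) = (457663/(-90410) + 130332)/(-291269 - 389) = (457663*(-1/90410) + 130332)/(-291658) = (-457663/90410 + 130332)*(-1/291658) = (11782858457/90410)*(-1/291658) = -11782858457/26368799780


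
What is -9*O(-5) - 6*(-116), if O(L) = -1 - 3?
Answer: 732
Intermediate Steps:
O(L) = -4
-9*O(-5) - 6*(-116) = -9*(-4) - 6*(-116) = 36 - 1*(-696) = 36 + 696 = 732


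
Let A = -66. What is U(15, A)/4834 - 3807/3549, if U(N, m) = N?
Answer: -6116601/5718622 ≈ -1.0696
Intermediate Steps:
U(15, A)/4834 - 3807/3549 = 15/4834 - 3807/3549 = 15*(1/4834) - 3807*1/3549 = 15/4834 - 1269/1183 = -6116601/5718622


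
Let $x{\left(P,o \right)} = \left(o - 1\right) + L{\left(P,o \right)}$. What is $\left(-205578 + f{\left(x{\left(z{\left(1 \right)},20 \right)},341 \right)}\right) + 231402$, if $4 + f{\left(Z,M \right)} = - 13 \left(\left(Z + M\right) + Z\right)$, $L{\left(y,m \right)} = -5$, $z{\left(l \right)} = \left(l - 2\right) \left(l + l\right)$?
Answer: $21023$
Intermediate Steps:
$z{\left(l \right)} = 2 l \left(-2 + l\right)$ ($z{\left(l \right)} = \left(-2 + l\right) 2 l = 2 l \left(-2 + l\right)$)
$x{\left(P,o \right)} = -6 + o$ ($x{\left(P,o \right)} = \left(o - 1\right) - 5 = \left(-1 + o\right) - 5 = -6 + o$)
$f{\left(Z,M \right)} = -4 - 26 Z - 13 M$ ($f{\left(Z,M \right)} = -4 - 13 \left(\left(Z + M\right) + Z\right) = -4 - 13 \left(\left(M + Z\right) + Z\right) = -4 - 13 \left(M + 2 Z\right) = -4 - \left(13 M + 26 Z\right) = -4 - 26 Z - 13 M$)
$\left(-205578 + f{\left(x{\left(z{\left(1 \right)},20 \right)},341 \right)}\right) + 231402 = \left(-205578 - \left(4437 + 26 \left(-6 + 20\right)\right)\right) + 231402 = \left(-205578 - 4801\right) + 231402 = -210379 + 231402 = 21023$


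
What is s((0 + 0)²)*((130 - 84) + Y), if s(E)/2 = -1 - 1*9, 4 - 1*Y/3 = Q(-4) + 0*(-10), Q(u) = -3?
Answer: -1340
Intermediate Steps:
Y = 21 (Y = 12 - 3*(-3 + 0*(-10)) = 12 - 3*(-3 + 0) = 12 - 3*(-3) = 12 + 9 = 21)
s(E) = -20 (s(E) = 2*(-1 - 1*9) = 2*(-1 - 9) = 2*(-10) = -20)
s((0 + 0)²)*((130 - 84) + Y) = -20*((130 - 84) + 21) = -20*(46 + 21) = -20*67 = -1340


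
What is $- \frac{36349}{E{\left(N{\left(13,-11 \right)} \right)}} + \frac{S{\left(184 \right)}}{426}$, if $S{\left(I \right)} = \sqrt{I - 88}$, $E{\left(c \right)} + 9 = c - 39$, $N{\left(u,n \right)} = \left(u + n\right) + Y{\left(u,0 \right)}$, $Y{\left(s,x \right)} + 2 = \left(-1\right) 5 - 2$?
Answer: $\frac{36349}{55} + \frac{2 \sqrt{6}}{213} \approx 660.91$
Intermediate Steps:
$Y{\left(s,x \right)} = -9$ ($Y{\left(s,x \right)} = -2 - 7 = -9$)
$N{\left(u,n \right)} = -9 + n + u$ ($N{\left(u,n \right)} = \left(u + n\right) - 9 = \left(n + u\right) - 9 = -9 + n + u$)
$E{\left(c \right)} = -48 + c$ ($E{\left(c \right)} = -9 + \left(c - 39\right) = -9 + \left(-39 + c\right) = -48 + c$)
$S{\left(I \right)} = \sqrt{-88 + I}$
$- \frac{36349}{E{\left(N{\left(13,-11 \right)} \right)}} + \frac{S{\left(184 \right)}}{426} = - \frac{36349}{-48 - 7} + \frac{\sqrt{-88 + 184}}{426} = - \frac{36349}{-48 - 7} + \sqrt{96} \cdot \frac{1}{426} = - \frac{36349}{-55} + 4 \sqrt{6} \cdot \frac{1}{426} = \left(-36349\right) \left(- \frac{1}{55}\right) + \frac{2 \sqrt{6}}{213} = \frac{36349}{55} + \frac{2 \sqrt{6}}{213}$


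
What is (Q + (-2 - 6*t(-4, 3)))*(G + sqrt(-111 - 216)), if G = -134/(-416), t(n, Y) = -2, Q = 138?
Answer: 2479/52 + 148*I*sqrt(327) ≈ 47.673 + 2676.3*I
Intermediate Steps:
G = 67/208 (G = -134*(-1/416) = 67/208 ≈ 0.32212)
(Q + (-2 - 6*t(-4, 3)))*(G + sqrt(-111 - 216)) = (138 + (-2 - 6*(-2)))*(67/208 + sqrt(-111 - 216)) = (138 + (-2 + 12))*(67/208 + sqrt(-327)) = (138 + 10)*(67/208 + I*sqrt(327)) = 148*(67/208 + I*sqrt(327)) = 2479/52 + 148*I*sqrt(327)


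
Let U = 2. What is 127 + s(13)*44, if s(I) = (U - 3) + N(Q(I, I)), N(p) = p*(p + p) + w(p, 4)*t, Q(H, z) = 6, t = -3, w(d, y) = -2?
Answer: 3515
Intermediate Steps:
N(p) = 6 + 2*p² (N(p) = p*(p + p) - 2*(-3) = p*(2*p) + 6 = 2*p² + 6 = 6 + 2*p²)
s(I) = 77 (s(I) = (2 - 3) + (6 + 2*6²) = -1 + (6 + 2*36) = -1 + (6 + 72) = -1 + 78 = 77)
127 + s(13)*44 = 127 + 77*44 = 127 + 3388 = 3515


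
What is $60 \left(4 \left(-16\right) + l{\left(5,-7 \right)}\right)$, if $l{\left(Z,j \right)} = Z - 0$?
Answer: $-3540$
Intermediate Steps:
$l{\left(Z,j \right)} = Z$ ($l{\left(Z,j \right)} = Z + 0 = Z$)
$60 \left(4 \left(-16\right) + l{\left(5,-7 \right)}\right) = 60 \left(4 \left(-16\right) + 5\right) = 60 \left(-64 + 5\right) = 60 \left(-59\right) = -3540$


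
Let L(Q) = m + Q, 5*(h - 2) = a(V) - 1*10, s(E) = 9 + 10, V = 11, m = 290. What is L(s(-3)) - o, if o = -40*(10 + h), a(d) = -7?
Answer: 653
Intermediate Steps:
s(E) = 19
h = -7/5 (h = 2 + (-7 - 1*10)/5 = 2 + (-7 - 10)/5 = 2 + (⅕)*(-17) = 2 - 17/5 = -7/5 ≈ -1.4000)
L(Q) = 290 + Q
o = -344 (o = -40*(10 - 7/5) = -40*43/5 = -344)
L(s(-3)) - o = (290 + 19) - 1*(-344) = 309 + 344 = 653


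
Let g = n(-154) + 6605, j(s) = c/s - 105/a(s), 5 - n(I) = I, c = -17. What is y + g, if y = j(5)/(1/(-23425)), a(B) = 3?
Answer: 906284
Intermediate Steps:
n(I) = 5 - I
j(s) = -35 - 17/s (j(s) = -17/s - 105/3 = -17/s - 105*⅓ = -17/s - 35 = -35 - 17/s)
g = 6764 (g = (5 - 1*(-154)) + 6605 = (5 + 154) + 6605 = 159 + 6605 = 6764)
y = 899520 (y = (-35 - 17/5)/(1/(-23425)) = (-35 - 17*⅕)/(-1/23425) = (-35 - 17/5)*(-23425) = -192/5*(-23425) = 899520)
y + g = 899520 + 6764 = 906284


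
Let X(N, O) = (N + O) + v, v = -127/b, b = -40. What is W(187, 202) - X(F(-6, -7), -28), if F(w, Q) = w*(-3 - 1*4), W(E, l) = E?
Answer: 6793/40 ≈ 169.82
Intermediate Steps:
v = 127/40 (v = -127/(-40) = -127*(-1/40) = 127/40 ≈ 3.1750)
F(w, Q) = -7*w (F(w, Q) = w*(-3 - 4) = w*(-7) = -7*w)
X(N, O) = 127/40 + N + O (X(N, O) = (N + O) + 127/40 = 127/40 + N + O)
W(187, 202) - X(F(-6, -7), -28) = 187 - (127/40 - 7*(-6) - 28) = 187 - (127/40 + 42 - 28) = 187 - 1*687/40 = 187 - 687/40 = 6793/40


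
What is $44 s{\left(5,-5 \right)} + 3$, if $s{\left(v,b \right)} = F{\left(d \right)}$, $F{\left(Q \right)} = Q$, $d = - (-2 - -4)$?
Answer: $-85$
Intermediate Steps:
$d = -2$ ($d = - (-2 + 4) = \left(-1\right) 2 = -2$)
$s{\left(v,b \right)} = -2$
$44 s{\left(5,-5 \right)} + 3 = 44 \left(-2\right) + 3 = -88 + 3 = -85$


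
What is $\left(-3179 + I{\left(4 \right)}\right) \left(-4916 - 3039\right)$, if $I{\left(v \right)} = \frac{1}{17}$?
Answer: $\frac{429904110}{17} \approx 2.5288 \cdot 10^{7}$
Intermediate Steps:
$I{\left(v \right)} = \frac{1}{17}$
$\left(-3179 + I{\left(4 \right)}\right) \left(-4916 - 3039\right) = \left(-3179 + \frac{1}{17}\right) \left(-4916 - 3039\right) = \left(- \frac{54042}{17}\right) \left(-7955\right) = \frac{429904110}{17}$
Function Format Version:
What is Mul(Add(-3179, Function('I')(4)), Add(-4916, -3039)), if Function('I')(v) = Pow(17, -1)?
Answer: Rational(429904110, 17) ≈ 2.5288e+7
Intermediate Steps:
Function('I')(v) = Rational(1, 17)
Mul(Add(-3179, Function('I')(4)), Add(-4916, -3039)) = Mul(Add(-3179, Rational(1, 17)), Add(-4916, -3039)) = Mul(Rational(-54042, 17), -7955) = Rational(429904110, 17)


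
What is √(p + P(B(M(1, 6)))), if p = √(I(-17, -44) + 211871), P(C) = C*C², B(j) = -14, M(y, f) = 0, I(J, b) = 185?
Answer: √(-2744 + 2*√53014) ≈ 47.786*I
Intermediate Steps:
P(C) = C³
p = 2*√53014 (p = √(185 + 211871) = √212056 = 2*√53014 ≈ 460.50)
√(p + P(B(M(1, 6)))) = √(2*√53014 + (-14)³) = √(2*√53014 - 2744) = √(-2744 + 2*√53014)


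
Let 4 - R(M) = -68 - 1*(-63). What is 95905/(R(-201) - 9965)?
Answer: -95905/9956 ≈ -9.6329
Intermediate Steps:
R(M) = 9 (R(M) = 4 - (-68 - 1*(-63)) = 4 - (-68 + 63) = 4 - 1*(-5) = 4 + 5 = 9)
95905/(R(-201) - 9965) = 95905/(9 - 9965) = 95905/(-9956) = 95905*(-1/9956) = -95905/9956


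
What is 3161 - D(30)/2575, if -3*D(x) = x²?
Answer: 325595/103 ≈ 3161.1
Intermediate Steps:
D(x) = -x²/3
3161 - D(30)/2575 = 3161 - (-⅓*30²)/2575 = 3161 - (-⅓*900)/2575 = 3161 - (-300)/2575 = 3161 - 1*(-12/103) = 3161 + 12/103 = 325595/103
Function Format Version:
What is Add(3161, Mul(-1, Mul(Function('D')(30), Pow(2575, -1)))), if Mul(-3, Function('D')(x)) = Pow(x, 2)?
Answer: Rational(325595, 103) ≈ 3161.1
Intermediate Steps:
Function('D')(x) = Mul(Rational(-1, 3), Pow(x, 2))
Add(3161, Mul(-1, Mul(Function('D')(30), Pow(2575, -1)))) = Add(3161, Mul(-1, Mul(Mul(Rational(-1, 3), Pow(30, 2)), Pow(2575, -1)))) = Add(3161, Mul(-1, Mul(Mul(Rational(-1, 3), 900), Rational(1, 2575)))) = Add(3161, Mul(-1, Mul(-300, Rational(1, 2575)))) = Add(3161, Mul(-1, Rational(-12, 103))) = Add(3161, Rational(12, 103)) = Rational(325595, 103)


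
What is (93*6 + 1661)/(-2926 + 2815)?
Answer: -2219/111 ≈ -19.991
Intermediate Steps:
(93*6 + 1661)/(-2926 + 2815) = (558 + 1661)/(-111) = 2219*(-1/111) = -2219/111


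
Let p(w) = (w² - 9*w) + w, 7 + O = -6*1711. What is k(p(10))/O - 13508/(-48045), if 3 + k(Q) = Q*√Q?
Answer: 138911819/493566285 - 40*√5/10273 ≈ 0.27274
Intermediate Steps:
O = -10273 (O = -7 - 6*1711 = -7 - 10266 = -10273)
p(w) = w² - 8*w
k(Q) = -3 + Q^(3/2) (k(Q) = -3 + Q*√Q = -3 + Q^(3/2))
k(p(10))/O - 13508/(-48045) = (-3 + (10*(-8 + 10))^(3/2))/(-10273) - 13508/(-48045) = (-3 + (10*2)^(3/2))*(-1/10273) - 13508*(-1/48045) = (-3 + 20^(3/2))*(-1/10273) + 13508/48045 = (-3 + 40*√5)*(-1/10273) + 13508/48045 = (3/10273 - 40*√5/10273) + 13508/48045 = 138911819/493566285 - 40*√5/10273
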